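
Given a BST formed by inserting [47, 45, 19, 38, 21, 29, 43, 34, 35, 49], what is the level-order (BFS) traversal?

Tree insertion order: [47, 45, 19, 38, 21, 29, 43, 34, 35, 49]
Tree (level-order array): [47, 45, 49, 19, None, None, None, None, 38, 21, 43, None, 29, None, None, None, 34, None, 35]
BFS from the root, enqueuing left then right child of each popped node:
  queue [47] -> pop 47, enqueue [45, 49], visited so far: [47]
  queue [45, 49] -> pop 45, enqueue [19], visited so far: [47, 45]
  queue [49, 19] -> pop 49, enqueue [none], visited so far: [47, 45, 49]
  queue [19] -> pop 19, enqueue [38], visited so far: [47, 45, 49, 19]
  queue [38] -> pop 38, enqueue [21, 43], visited so far: [47, 45, 49, 19, 38]
  queue [21, 43] -> pop 21, enqueue [29], visited so far: [47, 45, 49, 19, 38, 21]
  queue [43, 29] -> pop 43, enqueue [none], visited so far: [47, 45, 49, 19, 38, 21, 43]
  queue [29] -> pop 29, enqueue [34], visited so far: [47, 45, 49, 19, 38, 21, 43, 29]
  queue [34] -> pop 34, enqueue [35], visited so far: [47, 45, 49, 19, 38, 21, 43, 29, 34]
  queue [35] -> pop 35, enqueue [none], visited so far: [47, 45, 49, 19, 38, 21, 43, 29, 34, 35]
Result: [47, 45, 49, 19, 38, 21, 43, 29, 34, 35]


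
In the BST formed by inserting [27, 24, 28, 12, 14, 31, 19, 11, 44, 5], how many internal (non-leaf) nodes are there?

Tree built from: [27, 24, 28, 12, 14, 31, 19, 11, 44, 5]
Tree (level-order array): [27, 24, 28, 12, None, None, 31, 11, 14, None, 44, 5, None, None, 19]
Rule: An internal node has at least one child.
Per-node child counts:
  node 27: 2 child(ren)
  node 24: 1 child(ren)
  node 12: 2 child(ren)
  node 11: 1 child(ren)
  node 5: 0 child(ren)
  node 14: 1 child(ren)
  node 19: 0 child(ren)
  node 28: 1 child(ren)
  node 31: 1 child(ren)
  node 44: 0 child(ren)
Matching nodes: [27, 24, 12, 11, 14, 28, 31]
Count of internal (non-leaf) nodes: 7


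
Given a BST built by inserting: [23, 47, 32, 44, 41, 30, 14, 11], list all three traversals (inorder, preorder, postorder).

Tree insertion order: [23, 47, 32, 44, 41, 30, 14, 11]
Tree (level-order array): [23, 14, 47, 11, None, 32, None, None, None, 30, 44, None, None, 41]
Inorder (L, root, R): [11, 14, 23, 30, 32, 41, 44, 47]
Preorder (root, L, R): [23, 14, 11, 47, 32, 30, 44, 41]
Postorder (L, R, root): [11, 14, 30, 41, 44, 32, 47, 23]


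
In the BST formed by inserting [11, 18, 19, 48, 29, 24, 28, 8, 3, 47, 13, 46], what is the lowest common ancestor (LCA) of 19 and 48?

Tree insertion order: [11, 18, 19, 48, 29, 24, 28, 8, 3, 47, 13, 46]
Tree (level-order array): [11, 8, 18, 3, None, 13, 19, None, None, None, None, None, 48, 29, None, 24, 47, None, 28, 46]
In a BST, the LCA of p=19, q=48 is the first node v on the
root-to-leaf path with p <= v <= q (go left if both < v, right if both > v).
Walk from root:
  at 11: both 19 and 48 > 11, go right
  at 18: both 19 and 48 > 18, go right
  at 19: 19 <= 19 <= 48, this is the LCA
LCA = 19


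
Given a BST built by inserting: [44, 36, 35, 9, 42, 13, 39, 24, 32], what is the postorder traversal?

Tree insertion order: [44, 36, 35, 9, 42, 13, 39, 24, 32]
Tree (level-order array): [44, 36, None, 35, 42, 9, None, 39, None, None, 13, None, None, None, 24, None, 32]
Postorder traversal: [32, 24, 13, 9, 35, 39, 42, 36, 44]


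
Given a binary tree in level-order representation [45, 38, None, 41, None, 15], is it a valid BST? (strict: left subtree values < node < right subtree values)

Level-order array: [45, 38, None, 41, None, 15]
Validate using subtree bounds (lo, hi): at each node, require lo < value < hi,
then recurse left with hi=value and right with lo=value.
Preorder trace (stopping at first violation):
  at node 45 with bounds (-inf, +inf): OK
  at node 38 with bounds (-inf, 45): OK
  at node 41 with bounds (-inf, 38): VIOLATION
Node 41 violates its bound: not (-inf < 41 < 38).
Result: Not a valid BST


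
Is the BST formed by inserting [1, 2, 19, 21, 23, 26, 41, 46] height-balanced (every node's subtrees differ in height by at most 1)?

Tree (level-order array): [1, None, 2, None, 19, None, 21, None, 23, None, 26, None, 41, None, 46]
Definition: a tree is height-balanced if, at every node, |h(left) - h(right)| <= 1 (empty subtree has height -1).
Bottom-up per-node check:
  node 46: h_left=-1, h_right=-1, diff=0 [OK], height=0
  node 41: h_left=-1, h_right=0, diff=1 [OK], height=1
  node 26: h_left=-1, h_right=1, diff=2 [FAIL (|-1-1|=2 > 1)], height=2
  node 23: h_left=-1, h_right=2, diff=3 [FAIL (|-1-2|=3 > 1)], height=3
  node 21: h_left=-1, h_right=3, diff=4 [FAIL (|-1-3|=4 > 1)], height=4
  node 19: h_left=-1, h_right=4, diff=5 [FAIL (|-1-4|=5 > 1)], height=5
  node 2: h_left=-1, h_right=5, diff=6 [FAIL (|-1-5|=6 > 1)], height=6
  node 1: h_left=-1, h_right=6, diff=7 [FAIL (|-1-6|=7 > 1)], height=7
Node 26 violates the condition: |-1 - 1| = 2 > 1.
Result: Not balanced


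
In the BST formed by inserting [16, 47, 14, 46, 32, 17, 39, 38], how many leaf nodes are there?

Tree built from: [16, 47, 14, 46, 32, 17, 39, 38]
Tree (level-order array): [16, 14, 47, None, None, 46, None, 32, None, 17, 39, None, None, 38]
Rule: A leaf has 0 children.
Per-node child counts:
  node 16: 2 child(ren)
  node 14: 0 child(ren)
  node 47: 1 child(ren)
  node 46: 1 child(ren)
  node 32: 2 child(ren)
  node 17: 0 child(ren)
  node 39: 1 child(ren)
  node 38: 0 child(ren)
Matching nodes: [14, 17, 38]
Count of leaf nodes: 3


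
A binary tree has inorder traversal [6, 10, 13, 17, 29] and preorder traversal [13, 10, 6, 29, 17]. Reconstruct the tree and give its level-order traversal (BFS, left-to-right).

Inorder:  [6, 10, 13, 17, 29]
Preorder: [13, 10, 6, 29, 17]
Algorithm: preorder visits root first, so consume preorder in order;
for each root, split the current inorder slice at that value into
left-subtree inorder and right-subtree inorder, then recurse.
Recursive splits:
  root=13; inorder splits into left=[6, 10], right=[17, 29]
  root=10; inorder splits into left=[6], right=[]
  root=6; inorder splits into left=[], right=[]
  root=29; inorder splits into left=[17], right=[]
  root=17; inorder splits into left=[], right=[]
Reconstructed level-order: [13, 10, 29, 6, 17]


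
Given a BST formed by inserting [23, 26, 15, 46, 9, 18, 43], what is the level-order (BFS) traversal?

Tree insertion order: [23, 26, 15, 46, 9, 18, 43]
Tree (level-order array): [23, 15, 26, 9, 18, None, 46, None, None, None, None, 43]
BFS from the root, enqueuing left then right child of each popped node:
  queue [23] -> pop 23, enqueue [15, 26], visited so far: [23]
  queue [15, 26] -> pop 15, enqueue [9, 18], visited so far: [23, 15]
  queue [26, 9, 18] -> pop 26, enqueue [46], visited so far: [23, 15, 26]
  queue [9, 18, 46] -> pop 9, enqueue [none], visited so far: [23, 15, 26, 9]
  queue [18, 46] -> pop 18, enqueue [none], visited so far: [23, 15, 26, 9, 18]
  queue [46] -> pop 46, enqueue [43], visited so far: [23, 15, 26, 9, 18, 46]
  queue [43] -> pop 43, enqueue [none], visited so far: [23, 15, 26, 9, 18, 46, 43]
Result: [23, 15, 26, 9, 18, 46, 43]


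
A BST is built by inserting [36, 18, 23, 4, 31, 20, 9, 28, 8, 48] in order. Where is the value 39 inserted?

Starting tree (level order): [36, 18, 48, 4, 23, None, None, None, 9, 20, 31, 8, None, None, None, 28]
Insertion path: 36 -> 48
Result: insert 39 as left child of 48
Final tree (level order): [36, 18, 48, 4, 23, 39, None, None, 9, 20, 31, None, None, 8, None, None, None, 28]


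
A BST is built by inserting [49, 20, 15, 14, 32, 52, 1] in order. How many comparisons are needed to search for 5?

Search path for 5: 49 -> 20 -> 15 -> 14 -> 1
Found: False
Comparisons: 5


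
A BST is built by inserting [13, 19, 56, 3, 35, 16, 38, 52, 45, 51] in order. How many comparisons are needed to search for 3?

Search path for 3: 13 -> 3
Found: True
Comparisons: 2


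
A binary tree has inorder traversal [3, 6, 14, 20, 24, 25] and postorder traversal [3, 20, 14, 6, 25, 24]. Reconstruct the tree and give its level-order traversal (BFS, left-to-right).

Inorder:   [3, 6, 14, 20, 24, 25]
Postorder: [3, 20, 14, 6, 25, 24]
Algorithm: postorder visits root last, so walk postorder right-to-left;
each value is the root of the current inorder slice — split it at that
value, recurse on the right subtree first, then the left.
Recursive splits:
  root=24; inorder splits into left=[3, 6, 14, 20], right=[25]
  root=25; inorder splits into left=[], right=[]
  root=6; inorder splits into left=[3], right=[14, 20]
  root=14; inorder splits into left=[], right=[20]
  root=20; inorder splits into left=[], right=[]
  root=3; inorder splits into left=[], right=[]
Reconstructed level-order: [24, 6, 25, 3, 14, 20]


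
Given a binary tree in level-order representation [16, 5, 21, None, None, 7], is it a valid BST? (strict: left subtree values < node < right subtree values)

Level-order array: [16, 5, 21, None, None, 7]
Validate using subtree bounds (lo, hi): at each node, require lo < value < hi,
then recurse left with hi=value and right with lo=value.
Preorder trace (stopping at first violation):
  at node 16 with bounds (-inf, +inf): OK
  at node 5 with bounds (-inf, 16): OK
  at node 21 with bounds (16, +inf): OK
  at node 7 with bounds (16, 21): VIOLATION
Node 7 violates its bound: not (16 < 7 < 21).
Result: Not a valid BST


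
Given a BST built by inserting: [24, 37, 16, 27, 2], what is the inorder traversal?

Tree insertion order: [24, 37, 16, 27, 2]
Tree (level-order array): [24, 16, 37, 2, None, 27]
Inorder traversal: [2, 16, 24, 27, 37]


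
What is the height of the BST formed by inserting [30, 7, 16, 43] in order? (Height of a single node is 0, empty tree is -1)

Insertion order: [30, 7, 16, 43]
Tree (level-order array): [30, 7, 43, None, 16]
Compute height bottom-up (empty subtree = -1):
  height(16) = 1 + max(-1, -1) = 0
  height(7) = 1 + max(-1, 0) = 1
  height(43) = 1 + max(-1, -1) = 0
  height(30) = 1 + max(1, 0) = 2
Height = 2


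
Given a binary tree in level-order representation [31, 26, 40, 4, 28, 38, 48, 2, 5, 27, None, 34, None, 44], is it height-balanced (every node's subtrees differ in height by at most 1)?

Tree (level-order array): [31, 26, 40, 4, 28, 38, 48, 2, 5, 27, None, 34, None, 44]
Definition: a tree is height-balanced if, at every node, |h(left) - h(right)| <= 1 (empty subtree has height -1).
Bottom-up per-node check:
  node 2: h_left=-1, h_right=-1, diff=0 [OK], height=0
  node 5: h_left=-1, h_right=-1, diff=0 [OK], height=0
  node 4: h_left=0, h_right=0, diff=0 [OK], height=1
  node 27: h_left=-1, h_right=-1, diff=0 [OK], height=0
  node 28: h_left=0, h_right=-1, diff=1 [OK], height=1
  node 26: h_left=1, h_right=1, diff=0 [OK], height=2
  node 34: h_left=-1, h_right=-1, diff=0 [OK], height=0
  node 38: h_left=0, h_right=-1, diff=1 [OK], height=1
  node 44: h_left=-1, h_right=-1, diff=0 [OK], height=0
  node 48: h_left=0, h_right=-1, diff=1 [OK], height=1
  node 40: h_left=1, h_right=1, diff=0 [OK], height=2
  node 31: h_left=2, h_right=2, diff=0 [OK], height=3
All nodes satisfy the balance condition.
Result: Balanced


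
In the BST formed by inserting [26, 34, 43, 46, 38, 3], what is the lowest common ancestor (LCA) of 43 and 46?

Tree insertion order: [26, 34, 43, 46, 38, 3]
Tree (level-order array): [26, 3, 34, None, None, None, 43, 38, 46]
In a BST, the LCA of p=43, q=46 is the first node v on the
root-to-leaf path with p <= v <= q (go left if both < v, right if both > v).
Walk from root:
  at 26: both 43 and 46 > 26, go right
  at 34: both 43 and 46 > 34, go right
  at 43: 43 <= 43 <= 46, this is the LCA
LCA = 43


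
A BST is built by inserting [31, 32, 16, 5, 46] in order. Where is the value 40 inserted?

Starting tree (level order): [31, 16, 32, 5, None, None, 46]
Insertion path: 31 -> 32 -> 46
Result: insert 40 as left child of 46
Final tree (level order): [31, 16, 32, 5, None, None, 46, None, None, 40]


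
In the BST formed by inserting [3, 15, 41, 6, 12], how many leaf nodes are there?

Tree built from: [3, 15, 41, 6, 12]
Tree (level-order array): [3, None, 15, 6, 41, None, 12]
Rule: A leaf has 0 children.
Per-node child counts:
  node 3: 1 child(ren)
  node 15: 2 child(ren)
  node 6: 1 child(ren)
  node 12: 0 child(ren)
  node 41: 0 child(ren)
Matching nodes: [12, 41]
Count of leaf nodes: 2


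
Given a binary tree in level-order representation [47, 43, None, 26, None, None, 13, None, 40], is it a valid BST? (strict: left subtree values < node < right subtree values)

Level-order array: [47, 43, None, 26, None, None, 13, None, 40]
Validate using subtree bounds (lo, hi): at each node, require lo < value < hi,
then recurse left with hi=value and right with lo=value.
Preorder trace (stopping at first violation):
  at node 47 with bounds (-inf, +inf): OK
  at node 43 with bounds (-inf, 47): OK
  at node 26 with bounds (-inf, 43): OK
  at node 13 with bounds (26, 43): VIOLATION
Node 13 violates its bound: not (26 < 13 < 43).
Result: Not a valid BST


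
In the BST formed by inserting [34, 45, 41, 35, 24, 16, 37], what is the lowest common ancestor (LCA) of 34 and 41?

Tree insertion order: [34, 45, 41, 35, 24, 16, 37]
Tree (level-order array): [34, 24, 45, 16, None, 41, None, None, None, 35, None, None, 37]
In a BST, the LCA of p=34, q=41 is the first node v on the
root-to-leaf path with p <= v <= q (go left if both < v, right if both > v).
Walk from root:
  at 34: 34 <= 34 <= 41, this is the LCA
LCA = 34


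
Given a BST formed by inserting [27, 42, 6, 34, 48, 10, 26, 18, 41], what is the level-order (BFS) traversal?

Tree insertion order: [27, 42, 6, 34, 48, 10, 26, 18, 41]
Tree (level-order array): [27, 6, 42, None, 10, 34, 48, None, 26, None, 41, None, None, 18]
BFS from the root, enqueuing left then right child of each popped node:
  queue [27] -> pop 27, enqueue [6, 42], visited so far: [27]
  queue [6, 42] -> pop 6, enqueue [10], visited so far: [27, 6]
  queue [42, 10] -> pop 42, enqueue [34, 48], visited so far: [27, 6, 42]
  queue [10, 34, 48] -> pop 10, enqueue [26], visited so far: [27, 6, 42, 10]
  queue [34, 48, 26] -> pop 34, enqueue [41], visited so far: [27, 6, 42, 10, 34]
  queue [48, 26, 41] -> pop 48, enqueue [none], visited so far: [27, 6, 42, 10, 34, 48]
  queue [26, 41] -> pop 26, enqueue [18], visited so far: [27, 6, 42, 10, 34, 48, 26]
  queue [41, 18] -> pop 41, enqueue [none], visited so far: [27, 6, 42, 10, 34, 48, 26, 41]
  queue [18] -> pop 18, enqueue [none], visited so far: [27, 6, 42, 10, 34, 48, 26, 41, 18]
Result: [27, 6, 42, 10, 34, 48, 26, 41, 18]


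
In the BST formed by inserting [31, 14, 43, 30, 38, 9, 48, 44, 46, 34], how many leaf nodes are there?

Tree built from: [31, 14, 43, 30, 38, 9, 48, 44, 46, 34]
Tree (level-order array): [31, 14, 43, 9, 30, 38, 48, None, None, None, None, 34, None, 44, None, None, None, None, 46]
Rule: A leaf has 0 children.
Per-node child counts:
  node 31: 2 child(ren)
  node 14: 2 child(ren)
  node 9: 0 child(ren)
  node 30: 0 child(ren)
  node 43: 2 child(ren)
  node 38: 1 child(ren)
  node 34: 0 child(ren)
  node 48: 1 child(ren)
  node 44: 1 child(ren)
  node 46: 0 child(ren)
Matching nodes: [9, 30, 34, 46]
Count of leaf nodes: 4


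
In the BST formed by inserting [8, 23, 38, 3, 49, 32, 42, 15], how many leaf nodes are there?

Tree built from: [8, 23, 38, 3, 49, 32, 42, 15]
Tree (level-order array): [8, 3, 23, None, None, 15, 38, None, None, 32, 49, None, None, 42]
Rule: A leaf has 0 children.
Per-node child counts:
  node 8: 2 child(ren)
  node 3: 0 child(ren)
  node 23: 2 child(ren)
  node 15: 0 child(ren)
  node 38: 2 child(ren)
  node 32: 0 child(ren)
  node 49: 1 child(ren)
  node 42: 0 child(ren)
Matching nodes: [3, 15, 32, 42]
Count of leaf nodes: 4


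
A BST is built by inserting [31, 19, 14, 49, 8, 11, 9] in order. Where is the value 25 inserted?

Starting tree (level order): [31, 19, 49, 14, None, None, None, 8, None, None, 11, 9]
Insertion path: 31 -> 19
Result: insert 25 as right child of 19
Final tree (level order): [31, 19, 49, 14, 25, None, None, 8, None, None, None, None, 11, 9]


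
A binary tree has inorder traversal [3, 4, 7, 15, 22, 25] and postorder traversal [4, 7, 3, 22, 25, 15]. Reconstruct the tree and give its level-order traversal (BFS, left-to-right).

Inorder:   [3, 4, 7, 15, 22, 25]
Postorder: [4, 7, 3, 22, 25, 15]
Algorithm: postorder visits root last, so walk postorder right-to-left;
each value is the root of the current inorder slice — split it at that
value, recurse on the right subtree first, then the left.
Recursive splits:
  root=15; inorder splits into left=[3, 4, 7], right=[22, 25]
  root=25; inorder splits into left=[22], right=[]
  root=22; inorder splits into left=[], right=[]
  root=3; inorder splits into left=[], right=[4, 7]
  root=7; inorder splits into left=[4], right=[]
  root=4; inorder splits into left=[], right=[]
Reconstructed level-order: [15, 3, 25, 7, 22, 4]


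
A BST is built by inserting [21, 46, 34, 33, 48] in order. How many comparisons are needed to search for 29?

Search path for 29: 21 -> 46 -> 34 -> 33
Found: False
Comparisons: 4


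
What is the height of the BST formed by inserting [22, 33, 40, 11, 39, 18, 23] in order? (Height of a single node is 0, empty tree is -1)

Insertion order: [22, 33, 40, 11, 39, 18, 23]
Tree (level-order array): [22, 11, 33, None, 18, 23, 40, None, None, None, None, 39]
Compute height bottom-up (empty subtree = -1):
  height(18) = 1 + max(-1, -1) = 0
  height(11) = 1 + max(-1, 0) = 1
  height(23) = 1 + max(-1, -1) = 0
  height(39) = 1 + max(-1, -1) = 0
  height(40) = 1 + max(0, -1) = 1
  height(33) = 1 + max(0, 1) = 2
  height(22) = 1 + max(1, 2) = 3
Height = 3


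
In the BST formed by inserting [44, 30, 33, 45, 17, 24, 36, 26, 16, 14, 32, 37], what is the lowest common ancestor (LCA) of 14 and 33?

Tree insertion order: [44, 30, 33, 45, 17, 24, 36, 26, 16, 14, 32, 37]
Tree (level-order array): [44, 30, 45, 17, 33, None, None, 16, 24, 32, 36, 14, None, None, 26, None, None, None, 37]
In a BST, the LCA of p=14, q=33 is the first node v on the
root-to-leaf path with p <= v <= q (go left if both < v, right if both > v).
Walk from root:
  at 44: both 14 and 33 < 44, go left
  at 30: 14 <= 30 <= 33, this is the LCA
LCA = 30


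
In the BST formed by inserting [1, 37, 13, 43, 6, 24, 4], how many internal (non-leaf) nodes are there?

Tree built from: [1, 37, 13, 43, 6, 24, 4]
Tree (level-order array): [1, None, 37, 13, 43, 6, 24, None, None, 4]
Rule: An internal node has at least one child.
Per-node child counts:
  node 1: 1 child(ren)
  node 37: 2 child(ren)
  node 13: 2 child(ren)
  node 6: 1 child(ren)
  node 4: 0 child(ren)
  node 24: 0 child(ren)
  node 43: 0 child(ren)
Matching nodes: [1, 37, 13, 6]
Count of internal (non-leaf) nodes: 4


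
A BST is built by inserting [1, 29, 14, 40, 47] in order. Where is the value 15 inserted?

Starting tree (level order): [1, None, 29, 14, 40, None, None, None, 47]
Insertion path: 1 -> 29 -> 14
Result: insert 15 as right child of 14
Final tree (level order): [1, None, 29, 14, 40, None, 15, None, 47]


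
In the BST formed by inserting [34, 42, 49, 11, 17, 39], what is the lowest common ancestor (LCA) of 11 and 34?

Tree insertion order: [34, 42, 49, 11, 17, 39]
Tree (level-order array): [34, 11, 42, None, 17, 39, 49]
In a BST, the LCA of p=11, q=34 is the first node v on the
root-to-leaf path with p <= v <= q (go left if both < v, right if both > v).
Walk from root:
  at 34: 11 <= 34 <= 34, this is the LCA
LCA = 34


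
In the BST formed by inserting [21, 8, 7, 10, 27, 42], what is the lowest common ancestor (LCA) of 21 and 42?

Tree insertion order: [21, 8, 7, 10, 27, 42]
Tree (level-order array): [21, 8, 27, 7, 10, None, 42]
In a BST, the LCA of p=21, q=42 is the first node v on the
root-to-leaf path with p <= v <= q (go left if both < v, right if both > v).
Walk from root:
  at 21: 21 <= 21 <= 42, this is the LCA
LCA = 21


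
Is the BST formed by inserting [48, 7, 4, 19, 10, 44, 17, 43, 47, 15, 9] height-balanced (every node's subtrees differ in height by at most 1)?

Tree (level-order array): [48, 7, None, 4, 19, None, None, 10, 44, 9, 17, 43, 47, None, None, 15]
Definition: a tree is height-balanced if, at every node, |h(left) - h(right)| <= 1 (empty subtree has height -1).
Bottom-up per-node check:
  node 4: h_left=-1, h_right=-1, diff=0 [OK], height=0
  node 9: h_left=-1, h_right=-1, diff=0 [OK], height=0
  node 15: h_left=-1, h_right=-1, diff=0 [OK], height=0
  node 17: h_left=0, h_right=-1, diff=1 [OK], height=1
  node 10: h_left=0, h_right=1, diff=1 [OK], height=2
  node 43: h_left=-1, h_right=-1, diff=0 [OK], height=0
  node 47: h_left=-1, h_right=-1, diff=0 [OK], height=0
  node 44: h_left=0, h_right=0, diff=0 [OK], height=1
  node 19: h_left=2, h_right=1, diff=1 [OK], height=3
  node 7: h_left=0, h_right=3, diff=3 [FAIL (|0-3|=3 > 1)], height=4
  node 48: h_left=4, h_right=-1, diff=5 [FAIL (|4--1|=5 > 1)], height=5
Node 7 violates the condition: |0 - 3| = 3 > 1.
Result: Not balanced


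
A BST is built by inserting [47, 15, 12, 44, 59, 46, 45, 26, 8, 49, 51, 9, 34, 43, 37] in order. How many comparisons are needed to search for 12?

Search path for 12: 47 -> 15 -> 12
Found: True
Comparisons: 3


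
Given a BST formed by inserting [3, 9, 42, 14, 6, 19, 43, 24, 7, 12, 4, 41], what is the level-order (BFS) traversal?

Tree insertion order: [3, 9, 42, 14, 6, 19, 43, 24, 7, 12, 4, 41]
Tree (level-order array): [3, None, 9, 6, 42, 4, 7, 14, 43, None, None, None, None, 12, 19, None, None, None, None, None, 24, None, 41]
BFS from the root, enqueuing left then right child of each popped node:
  queue [3] -> pop 3, enqueue [9], visited so far: [3]
  queue [9] -> pop 9, enqueue [6, 42], visited so far: [3, 9]
  queue [6, 42] -> pop 6, enqueue [4, 7], visited so far: [3, 9, 6]
  queue [42, 4, 7] -> pop 42, enqueue [14, 43], visited so far: [3, 9, 6, 42]
  queue [4, 7, 14, 43] -> pop 4, enqueue [none], visited so far: [3, 9, 6, 42, 4]
  queue [7, 14, 43] -> pop 7, enqueue [none], visited so far: [3, 9, 6, 42, 4, 7]
  queue [14, 43] -> pop 14, enqueue [12, 19], visited so far: [3, 9, 6, 42, 4, 7, 14]
  queue [43, 12, 19] -> pop 43, enqueue [none], visited so far: [3, 9, 6, 42, 4, 7, 14, 43]
  queue [12, 19] -> pop 12, enqueue [none], visited so far: [3, 9, 6, 42, 4, 7, 14, 43, 12]
  queue [19] -> pop 19, enqueue [24], visited so far: [3, 9, 6, 42, 4, 7, 14, 43, 12, 19]
  queue [24] -> pop 24, enqueue [41], visited so far: [3, 9, 6, 42, 4, 7, 14, 43, 12, 19, 24]
  queue [41] -> pop 41, enqueue [none], visited so far: [3, 9, 6, 42, 4, 7, 14, 43, 12, 19, 24, 41]
Result: [3, 9, 6, 42, 4, 7, 14, 43, 12, 19, 24, 41]


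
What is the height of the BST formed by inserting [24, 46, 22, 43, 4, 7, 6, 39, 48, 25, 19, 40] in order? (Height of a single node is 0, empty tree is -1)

Insertion order: [24, 46, 22, 43, 4, 7, 6, 39, 48, 25, 19, 40]
Tree (level-order array): [24, 22, 46, 4, None, 43, 48, None, 7, 39, None, None, None, 6, 19, 25, 40]
Compute height bottom-up (empty subtree = -1):
  height(6) = 1 + max(-1, -1) = 0
  height(19) = 1 + max(-1, -1) = 0
  height(7) = 1 + max(0, 0) = 1
  height(4) = 1 + max(-1, 1) = 2
  height(22) = 1 + max(2, -1) = 3
  height(25) = 1 + max(-1, -1) = 0
  height(40) = 1 + max(-1, -1) = 0
  height(39) = 1 + max(0, 0) = 1
  height(43) = 1 + max(1, -1) = 2
  height(48) = 1 + max(-1, -1) = 0
  height(46) = 1 + max(2, 0) = 3
  height(24) = 1 + max(3, 3) = 4
Height = 4


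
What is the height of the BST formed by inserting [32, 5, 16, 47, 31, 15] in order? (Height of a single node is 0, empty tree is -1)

Insertion order: [32, 5, 16, 47, 31, 15]
Tree (level-order array): [32, 5, 47, None, 16, None, None, 15, 31]
Compute height bottom-up (empty subtree = -1):
  height(15) = 1 + max(-1, -1) = 0
  height(31) = 1 + max(-1, -1) = 0
  height(16) = 1 + max(0, 0) = 1
  height(5) = 1 + max(-1, 1) = 2
  height(47) = 1 + max(-1, -1) = 0
  height(32) = 1 + max(2, 0) = 3
Height = 3


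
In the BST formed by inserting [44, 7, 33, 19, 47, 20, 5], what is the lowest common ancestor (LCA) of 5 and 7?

Tree insertion order: [44, 7, 33, 19, 47, 20, 5]
Tree (level-order array): [44, 7, 47, 5, 33, None, None, None, None, 19, None, None, 20]
In a BST, the LCA of p=5, q=7 is the first node v on the
root-to-leaf path with p <= v <= q (go left if both < v, right if both > v).
Walk from root:
  at 44: both 5 and 7 < 44, go left
  at 7: 5 <= 7 <= 7, this is the LCA
LCA = 7


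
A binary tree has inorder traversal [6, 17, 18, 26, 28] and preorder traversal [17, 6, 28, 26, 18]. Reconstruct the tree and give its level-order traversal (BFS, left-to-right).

Inorder:  [6, 17, 18, 26, 28]
Preorder: [17, 6, 28, 26, 18]
Algorithm: preorder visits root first, so consume preorder in order;
for each root, split the current inorder slice at that value into
left-subtree inorder and right-subtree inorder, then recurse.
Recursive splits:
  root=17; inorder splits into left=[6], right=[18, 26, 28]
  root=6; inorder splits into left=[], right=[]
  root=28; inorder splits into left=[18, 26], right=[]
  root=26; inorder splits into left=[18], right=[]
  root=18; inorder splits into left=[], right=[]
Reconstructed level-order: [17, 6, 28, 26, 18]


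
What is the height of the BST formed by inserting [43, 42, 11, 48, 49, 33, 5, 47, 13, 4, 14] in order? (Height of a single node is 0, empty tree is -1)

Insertion order: [43, 42, 11, 48, 49, 33, 5, 47, 13, 4, 14]
Tree (level-order array): [43, 42, 48, 11, None, 47, 49, 5, 33, None, None, None, None, 4, None, 13, None, None, None, None, 14]
Compute height bottom-up (empty subtree = -1):
  height(4) = 1 + max(-1, -1) = 0
  height(5) = 1 + max(0, -1) = 1
  height(14) = 1 + max(-1, -1) = 0
  height(13) = 1 + max(-1, 0) = 1
  height(33) = 1 + max(1, -1) = 2
  height(11) = 1 + max(1, 2) = 3
  height(42) = 1 + max(3, -1) = 4
  height(47) = 1 + max(-1, -1) = 0
  height(49) = 1 + max(-1, -1) = 0
  height(48) = 1 + max(0, 0) = 1
  height(43) = 1 + max(4, 1) = 5
Height = 5


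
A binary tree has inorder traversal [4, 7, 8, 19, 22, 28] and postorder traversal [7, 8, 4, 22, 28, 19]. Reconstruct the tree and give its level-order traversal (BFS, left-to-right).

Inorder:   [4, 7, 8, 19, 22, 28]
Postorder: [7, 8, 4, 22, 28, 19]
Algorithm: postorder visits root last, so walk postorder right-to-left;
each value is the root of the current inorder slice — split it at that
value, recurse on the right subtree first, then the left.
Recursive splits:
  root=19; inorder splits into left=[4, 7, 8], right=[22, 28]
  root=28; inorder splits into left=[22], right=[]
  root=22; inorder splits into left=[], right=[]
  root=4; inorder splits into left=[], right=[7, 8]
  root=8; inorder splits into left=[7], right=[]
  root=7; inorder splits into left=[], right=[]
Reconstructed level-order: [19, 4, 28, 8, 22, 7]


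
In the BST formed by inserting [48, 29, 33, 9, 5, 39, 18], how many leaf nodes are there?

Tree built from: [48, 29, 33, 9, 5, 39, 18]
Tree (level-order array): [48, 29, None, 9, 33, 5, 18, None, 39]
Rule: A leaf has 0 children.
Per-node child counts:
  node 48: 1 child(ren)
  node 29: 2 child(ren)
  node 9: 2 child(ren)
  node 5: 0 child(ren)
  node 18: 0 child(ren)
  node 33: 1 child(ren)
  node 39: 0 child(ren)
Matching nodes: [5, 18, 39]
Count of leaf nodes: 3


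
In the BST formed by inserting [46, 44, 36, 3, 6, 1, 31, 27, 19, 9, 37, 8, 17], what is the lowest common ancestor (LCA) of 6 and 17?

Tree insertion order: [46, 44, 36, 3, 6, 1, 31, 27, 19, 9, 37, 8, 17]
Tree (level-order array): [46, 44, None, 36, None, 3, 37, 1, 6, None, None, None, None, None, 31, 27, None, 19, None, 9, None, 8, 17]
In a BST, the LCA of p=6, q=17 is the first node v on the
root-to-leaf path with p <= v <= q (go left if both < v, right if both > v).
Walk from root:
  at 46: both 6 and 17 < 46, go left
  at 44: both 6 and 17 < 44, go left
  at 36: both 6 and 17 < 36, go left
  at 3: both 6 and 17 > 3, go right
  at 6: 6 <= 6 <= 17, this is the LCA
LCA = 6


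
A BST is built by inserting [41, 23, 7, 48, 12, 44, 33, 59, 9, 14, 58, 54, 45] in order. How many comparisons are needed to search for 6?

Search path for 6: 41 -> 23 -> 7
Found: False
Comparisons: 3


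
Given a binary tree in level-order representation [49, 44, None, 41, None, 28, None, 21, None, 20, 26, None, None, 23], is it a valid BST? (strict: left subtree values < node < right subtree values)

Level-order array: [49, 44, None, 41, None, 28, None, 21, None, 20, 26, None, None, 23]
Validate using subtree bounds (lo, hi): at each node, require lo < value < hi,
then recurse left with hi=value and right with lo=value.
Preorder trace (stopping at first violation):
  at node 49 with bounds (-inf, +inf): OK
  at node 44 with bounds (-inf, 49): OK
  at node 41 with bounds (-inf, 44): OK
  at node 28 with bounds (-inf, 41): OK
  at node 21 with bounds (-inf, 28): OK
  at node 20 with bounds (-inf, 21): OK
  at node 26 with bounds (21, 28): OK
  at node 23 with bounds (21, 26): OK
No violation found at any node.
Result: Valid BST


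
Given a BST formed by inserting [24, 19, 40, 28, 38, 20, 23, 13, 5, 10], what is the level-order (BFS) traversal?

Tree insertion order: [24, 19, 40, 28, 38, 20, 23, 13, 5, 10]
Tree (level-order array): [24, 19, 40, 13, 20, 28, None, 5, None, None, 23, None, 38, None, 10]
BFS from the root, enqueuing left then right child of each popped node:
  queue [24] -> pop 24, enqueue [19, 40], visited so far: [24]
  queue [19, 40] -> pop 19, enqueue [13, 20], visited so far: [24, 19]
  queue [40, 13, 20] -> pop 40, enqueue [28], visited so far: [24, 19, 40]
  queue [13, 20, 28] -> pop 13, enqueue [5], visited so far: [24, 19, 40, 13]
  queue [20, 28, 5] -> pop 20, enqueue [23], visited so far: [24, 19, 40, 13, 20]
  queue [28, 5, 23] -> pop 28, enqueue [38], visited so far: [24, 19, 40, 13, 20, 28]
  queue [5, 23, 38] -> pop 5, enqueue [10], visited so far: [24, 19, 40, 13, 20, 28, 5]
  queue [23, 38, 10] -> pop 23, enqueue [none], visited so far: [24, 19, 40, 13, 20, 28, 5, 23]
  queue [38, 10] -> pop 38, enqueue [none], visited so far: [24, 19, 40, 13, 20, 28, 5, 23, 38]
  queue [10] -> pop 10, enqueue [none], visited so far: [24, 19, 40, 13, 20, 28, 5, 23, 38, 10]
Result: [24, 19, 40, 13, 20, 28, 5, 23, 38, 10]


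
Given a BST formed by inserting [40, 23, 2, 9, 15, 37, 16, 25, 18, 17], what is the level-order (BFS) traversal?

Tree insertion order: [40, 23, 2, 9, 15, 37, 16, 25, 18, 17]
Tree (level-order array): [40, 23, None, 2, 37, None, 9, 25, None, None, 15, None, None, None, 16, None, 18, 17]
BFS from the root, enqueuing left then right child of each popped node:
  queue [40] -> pop 40, enqueue [23], visited so far: [40]
  queue [23] -> pop 23, enqueue [2, 37], visited so far: [40, 23]
  queue [2, 37] -> pop 2, enqueue [9], visited so far: [40, 23, 2]
  queue [37, 9] -> pop 37, enqueue [25], visited so far: [40, 23, 2, 37]
  queue [9, 25] -> pop 9, enqueue [15], visited so far: [40, 23, 2, 37, 9]
  queue [25, 15] -> pop 25, enqueue [none], visited so far: [40, 23, 2, 37, 9, 25]
  queue [15] -> pop 15, enqueue [16], visited so far: [40, 23, 2, 37, 9, 25, 15]
  queue [16] -> pop 16, enqueue [18], visited so far: [40, 23, 2, 37, 9, 25, 15, 16]
  queue [18] -> pop 18, enqueue [17], visited so far: [40, 23, 2, 37, 9, 25, 15, 16, 18]
  queue [17] -> pop 17, enqueue [none], visited so far: [40, 23, 2, 37, 9, 25, 15, 16, 18, 17]
Result: [40, 23, 2, 37, 9, 25, 15, 16, 18, 17]


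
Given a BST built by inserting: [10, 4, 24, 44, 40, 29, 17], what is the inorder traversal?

Tree insertion order: [10, 4, 24, 44, 40, 29, 17]
Tree (level-order array): [10, 4, 24, None, None, 17, 44, None, None, 40, None, 29]
Inorder traversal: [4, 10, 17, 24, 29, 40, 44]


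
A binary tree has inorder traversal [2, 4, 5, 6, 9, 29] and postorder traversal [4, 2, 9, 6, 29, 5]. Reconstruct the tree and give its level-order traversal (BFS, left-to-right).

Inorder:   [2, 4, 5, 6, 9, 29]
Postorder: [4, 2, 9, 6, 29, 5]
Algorithm: postorder visits root last, so walk postorder right-to-left;
each value is the root of the current inorder slice — split it at that
value, recurse on the right subtree first, then the left.
Recursive splits:
  root=5; inorder splits into left=[2, 4], right=[6, 9, 29]
  root=29; inorder splits into left=[6, 9], right=[]
  root=6; inorder splits into left=[], right=[9]
  root=9; inorder splits into left=[], right=[]
  root=2; inorder splits into left=[], right=[4]
  root=4; inorder splits into left=[], right=[]
Reconstructed level-order: [5, 2, 29, 4, 6, 9]


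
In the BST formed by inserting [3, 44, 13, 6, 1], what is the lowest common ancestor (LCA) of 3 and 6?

Tree insertion order: [3, 44, 13, 6, 1]
Tree (level-order array): [3, 1, 44, None, None, 13, None, 6]
In a BST, the LCA of p=3, q=6 is the first node v on the
root-to-leaf path with p <= v <= q (go left if both < v, right if both > v).
Walk from root:
  at 3: 3 <= 3 <= 6, this is the LCA
LCA = 3


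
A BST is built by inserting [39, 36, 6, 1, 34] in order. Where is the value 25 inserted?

Starting tree (level order): [39, 36, None, 6, None, 1, 34]
Insertion path: 39 -> 36 -> 6 -> 34
Result: insert 25 as left child of 34
Final tree (level order): [39, 36, None, 6, None, 1, 34, None, None, 25]


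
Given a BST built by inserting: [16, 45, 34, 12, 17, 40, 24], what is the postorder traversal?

Tree insertion order: [16, 45, 34, 12, 17, 40, 24]
Tree (level-order array): [16, 12, 45, None, None, 34, None, 17, 40, None, 24]
Postorder traversal: [12, 24, 17, 40, 34, 45, 16]


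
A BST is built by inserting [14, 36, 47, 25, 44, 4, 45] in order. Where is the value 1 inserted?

Starting tree (level order): [14, 4, 36, None, None, 25, 47, None, None, 44, None, None, 45]
Insertion path: 14 -> 4
Result: insert 1 as left child of 4
Final tree (level order): [14, 4, 36, 1, None, 25, 47, None, None, None, None, 44, None, None, 45]


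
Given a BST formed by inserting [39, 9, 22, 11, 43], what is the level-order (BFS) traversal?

Tree insertion order: [39, 9, 22, 11, 43]
Tree (level-order array): [39, 9, 43, None, 22, None, None, 11]
BFS from the root, enqueuing left then right child of each popped node:
  queue [39] -> pop 39, enqueue [9, 43], visited so far: [39]
  queue [9, 43] -> pop 9, enqueue [22], visited so far: [39, 9]
  queue [43, 22] -> pop 43, enqueue [none], visited so far: [39, 9, 43]
  queue [22] -> pop 22, enqueue [11], visited so far: [39, 9, 43, 22]
  queue [11] -> pop 11, enqueue [none], visited so far: [39, 9, 43, 22, 11]
Result: [39, 9, 43, 22, 11]


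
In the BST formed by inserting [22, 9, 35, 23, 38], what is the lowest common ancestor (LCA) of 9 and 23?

Tree insertion order: [22, 9, 35, 23, 38]
Tree (level-order array): [22, 9, 35, None, None, 23, 38]
In a BST, the LCA of p=9, q=23 is the first node v on the
root-to-leaf path with p <= v <= q (go left if both < v, right if both > v).
Walk from root:
  at 22: 9 <= 22 <= 23, this is the LCA
LCA = 22


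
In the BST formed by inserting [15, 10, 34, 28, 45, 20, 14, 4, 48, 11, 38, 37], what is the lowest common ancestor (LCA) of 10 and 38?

Tree insertion order: [15, 10, 34, 28, 45, 20, 14, 4, 48, 11, 38, 37]
Tree (level-order array): [15, 10, 34, 4, 14, 28, 45, None, None, 11, None, 20, None, 38, 48, None, None, None, None, 37]
In a BST, the LCA of p=10, q=38 is the first node v on the
root-to-leaf path with p <= v <= q (go left if both < v, right if both > v).
Walk from root:
  at 15: 10 <= 15 <= 38, this is the LCA
LCA = 15


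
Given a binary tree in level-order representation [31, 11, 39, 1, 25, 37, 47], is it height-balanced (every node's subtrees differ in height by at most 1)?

Tree (level-order array): [31, 11, 39, 1, 25, 37, 47]
Definition: a tree is height-balanced if, at every node, |h(left) - h(right)| <= 1 (empty subtree has height -1).
Bottom-up per-node check:
  node 1: h_left=-1, h_right=-1, diff=0 [OK], height=0
  node 25: h_left=-1, h_right=-1, diff=0 [OK], height=0
  node 11: h_left=0, h_right=0, diff=0 [OK], height=1
  node 37: h_left=-1, h_right=-1, diff=0 [OK], height=0
  node 47: h_left=-1, h_right=-1, diff=0 [OK], height=0
  node 39: h_left=0, h_right=0, diff=0 [OK], height=1
  node 31: h_left=1, h_right=1, diff=0 [OK], height=2
All nodes satisfy the balance condition.
Result: Balanced


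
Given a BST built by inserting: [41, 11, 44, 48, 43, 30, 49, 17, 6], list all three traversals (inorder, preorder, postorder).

Tree insertion order: [41, 11, 44, 48, 43, 30, 49, 17, 6]
Tree (level-order array): [41, 11, 44, 6, 30, 43, 48, None, None, 17, None, None, None, None, 49]
Inorder (L, root, R): [6, 11, 17, 30, 41, 43, 44, 48, 49]
Preorder (root, L, R): [41, 11, 6, 30, 17, 44, 43, 48, 49]
Postorder (L, R, root): [6, 17, 30, 11, 43, 49, 48, 44, 41]


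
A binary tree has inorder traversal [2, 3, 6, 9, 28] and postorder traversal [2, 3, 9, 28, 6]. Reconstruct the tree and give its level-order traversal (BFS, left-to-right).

Inorder:   [2, 3, 6, 9, 28]
Postorder: [2, 3, 9, 28, 6]
Algorithm: postorder visits root last, so walk postorder right-to-left;
each value is the root of the current inorder slice — split it at that
value, recurse on the right subtree first, then the left.
Recursive splits:
  root=6; inorder splits into left=[2, 3], right=[9, 28]
  root=28; inorder splits into left=[9], right=[]
  root=9; inorder splits into left=[], right=[]
  root=3; inorder splits into left=[2], right=[]
  root=2; inorder splits into left=[], right=[]
Reconstructed level-order: [6, 3, 28, 2, 9]


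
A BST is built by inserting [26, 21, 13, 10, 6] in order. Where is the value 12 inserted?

Starting tree (level order): [26, 21, None, 13, None, 10, None, 6]
Insertion path: 26 -> 21 -> 13 -> 10
Result: insert 12 as right child of 10
Final tree (level order): [26, 21, None, 13, None, 10, None, 6, 12]


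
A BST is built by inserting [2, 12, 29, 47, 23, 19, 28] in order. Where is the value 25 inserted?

Starting tree (level order): [2, None, 12, None, 29, 23, 47, 19, 28]
Insertion path: 2 -> 12 -> 29 -> 23 -> 28
Result: insert 25 as left child of 28
Final tree (level order): [2, None, 12, None, 29, 23, 47, 19, 28, None, None, None, None, 25]


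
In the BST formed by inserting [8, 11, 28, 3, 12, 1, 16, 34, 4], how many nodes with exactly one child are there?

Tree built from: [8, 11, 28, 3, 12, 1, 16, 34, 4]
Tree (level-order array): [8, 3, 11, 1, 4, None, 28, None, None, None, None, 12, 34, None, 16]
Rule: These are nodes with exactly 1 non-null child.
Per-node child counts:
  node 8: 2 child(ren)
  node 3: 2 child(ren)
  node 1: 0 child(ren)
  node 4: 0 child(ren)
  node 11: 1 child(ren)
  node 28: 2 child(ren)
  node 12: 1 child(ren)
  node 16: 0 child(ren)
  node 34: 0 child(ren)
Matching nodes: [11, 12]
Count of nodes with exactly one child: 2


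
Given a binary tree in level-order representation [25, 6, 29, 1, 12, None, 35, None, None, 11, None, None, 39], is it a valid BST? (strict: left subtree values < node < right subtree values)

Level-order array: [25, 6, 29, 1, 12, None, 35, None, None, 11, None, None, 39]
Validate using subtree bounds (lo, hi): at each node, require lo < value < hi,
then recurse left with hi=value and right with lo=value.
Preorder trace (stopping at first violation):
  at node 25 with bounds (-inf, +inf): OK
  at node 6 with bounds (-inf, 25): OK
  at node 1 with bounds (-inf, 6): OK
  at node 12 with bounds (6, 25): OK
  at node 11 with bounds (6, 12): OK
  at node 29 with bounds (25, +inf): OK
  at node 35 with bounds (29, +inf): OK
  at node 39 with bounds (35, +inf): OK
No violation found at any node.
Result: Valid BST


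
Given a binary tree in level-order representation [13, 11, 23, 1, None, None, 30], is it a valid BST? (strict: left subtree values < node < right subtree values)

Level-order array: [13, 11, 23, 1, None, None, 30]
Validate using subtree bounds (lo, hi): at each node, require lo < value < hi,
then recurse left with hi=value and right with lo=value.
Preorder trace (stopping at first violation):
  at node 13 with bounds (-inf, +inf): OK
  at node 11 with bounds (-inf, 13): OK
  at node 1 with bounds (-inf, 11): OK
  at node 23 with bounds (13, +inf): OK
  at node 30 with bounds (23, +inf): OK
No violation found at any node.
Result: Valid BST
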